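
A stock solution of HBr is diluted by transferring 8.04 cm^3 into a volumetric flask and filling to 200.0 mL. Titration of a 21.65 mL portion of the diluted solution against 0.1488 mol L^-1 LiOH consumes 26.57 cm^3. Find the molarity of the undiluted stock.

4.54 M

n(LiOH) = 0.1488 x 0.02657 = 0.003954 mol.
n(HBr) in the aliquot = 0.003954 mol.
[diluted HBr] = 0.003954 / 0.02165 = 0.1826 M.
Dilution factor = 200.0/8.040 = 24.88, so [stock] = 0.1826 x 24.88 = 4.54 M.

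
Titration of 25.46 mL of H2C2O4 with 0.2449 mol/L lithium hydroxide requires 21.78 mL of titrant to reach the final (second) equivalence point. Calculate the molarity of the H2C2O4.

n(LiOH) = 0.2449 x 0.02178 = 0.005334 mol.
At the final (second) equivalence point, 2 mol OH^- react per mol H2C2O4, so n(H2C2O4) = 0.005334 / 2 = 0.002667 mol.
[H2C2O4] = 0.002667 / 0.02546 L = 0.105 M.

0.105 M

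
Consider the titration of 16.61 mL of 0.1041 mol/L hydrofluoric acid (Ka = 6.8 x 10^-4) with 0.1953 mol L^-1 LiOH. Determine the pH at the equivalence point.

n(HF) = 0.1041 x 0.01661 = 0.001729 mol; V(LiOH) at equivalence = 0.001729/0.1953 = 0.008854 L.
At equivalence all the acid is converted to F-; total volume = 0.01661 + 0.008854 = 0.02546 L, so [F-] = 0.001729/0.02546 = 0.06790 M.
Kb = Kw/Ka = 1.0e-14 / 6.8 x 10^-4 = 1.47e-11.
[OH^-] = sqrt(Kb x [F-]) = sqrt(1.47e-11 x 0.06790) = 9.99e-7 M.
pOH = 6.00, so pH = 14.00 - 6.00 = 8.00.

8.00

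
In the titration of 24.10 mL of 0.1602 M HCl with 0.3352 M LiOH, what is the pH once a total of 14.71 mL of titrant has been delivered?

n(acid) = 0.1602 x 0.02410 = 0.003861 mol; n(LiOH) added = 0.3352 x 0.01471 = 0.004931 mol.
Base is in excess by 0.004931 - 0.003861 = 0.001070 mol in a total volume of 0.03881 L.
[OH^-] = 0.001070/0.03881 = 0.02757 M, so pOH = 1.56 and pH = 14.00 - 1.56 = 12.44.

12.44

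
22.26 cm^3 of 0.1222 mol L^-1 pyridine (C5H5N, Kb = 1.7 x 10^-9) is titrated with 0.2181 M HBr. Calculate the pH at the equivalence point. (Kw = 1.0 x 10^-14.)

3.17

n(C5H5N) = 0.1222 x 0.02226 = 0.002720 mol; V(HBr) at equivalence = 0.002720/0.2181 = 0.01247 L.
At equivalence the base is fully converted to C5H5NH+; total volume = 0.03473 L, so [C5H5NH+] = 0.002720/0.03473 = 0.07832 M.
Ka(C5H5NH+) = Kw/Kb = 1.0e-14 / 1.7 x 10^-9 = 5.88e-6.
[H^+] = sqrt(Ka x [C5H5NH+]) = sqrt(5.88e-6 x 0.07832) = 0.000679 M.
pH = -log(0.000679) = 3.17.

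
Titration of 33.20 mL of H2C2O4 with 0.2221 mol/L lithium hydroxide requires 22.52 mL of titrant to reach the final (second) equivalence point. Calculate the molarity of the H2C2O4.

0.0753 M

n(LiOH) = 0.2221 x 0.02252 = 0.005002 mol.
At the final (second) equivalence point, 2 mol OH^- react per mol H2C2O4, so n(H2C2O4) = 0.005002 / 2 = 0.002501 mol.
[H2C2O4] = 0.002501 / 0.03320 L = 0.0753 M.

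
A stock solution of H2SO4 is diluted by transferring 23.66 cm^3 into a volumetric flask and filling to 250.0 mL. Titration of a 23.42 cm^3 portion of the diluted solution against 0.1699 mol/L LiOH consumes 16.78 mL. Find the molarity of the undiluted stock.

n(LiOH) = 0.1699 x 0.01678 = 0.002851 mol.
n(H2SO4) in the aliquot = 0.002851 x 1/2 = 0.001425 mol.
[diluted H2SO4] = 0.001425 / 0.02342 = 0.06087 M.
Dilution factor = 250.0/23.66 = 10.57, so [stock] = 0.06087 x 10.57 = 0.643 M.

0.643 M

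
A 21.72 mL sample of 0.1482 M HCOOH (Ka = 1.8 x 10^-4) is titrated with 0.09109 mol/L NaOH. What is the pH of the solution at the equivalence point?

n(HCOOH) = 0.1482 x 0.02172 = 0.003219 mol; V(NaOH) at equivalence = 0.003219/0.09109 = 0.03534 L.
At equivalence all the acid is converted to HCOO-; total volume = 0.02172 + 0.03534 = 0.05706 L, so [HCOO-] = 0.003219/0.05706 = 0.05641 M.
Kb = Kw/Ka = 1.0e-14 / 1.8 x 10^-4 = 5.56e-11.
[OH^-] = sqrt(Kb x [HCOO-]) = sqrt(5.56e-11 x 0.05641) = 1.77e-6 M.
pOH = 5.75, so pH = 14.00 - 5.75 = 8.25.

8.25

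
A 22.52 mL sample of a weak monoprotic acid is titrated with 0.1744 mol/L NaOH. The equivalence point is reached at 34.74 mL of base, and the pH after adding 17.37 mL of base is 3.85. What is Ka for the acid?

17.37 mL is half of the equivalence volume, so this is the half-equivalence point where [HA] = [A^-].
At half-equivalence pH = pKa, so pKa = 3.85.
Ka = 10^(-3.85) = 1.4 x 10^-4.

1.4 x 10^-4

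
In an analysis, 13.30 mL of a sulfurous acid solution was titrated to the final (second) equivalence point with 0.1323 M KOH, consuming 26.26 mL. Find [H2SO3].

n(KOH) = 0.1323 x 0.02626 = 0.003474 mol.
At the final (second) equivalence point, 2 mol OH^- react per mol H2SO3, so n(H2SO3) = 0.003474 / 2 = 0.001737 mol.
[H2SO3] = 0.001737 / 0.01330 L = 0.131 M.

0.131 M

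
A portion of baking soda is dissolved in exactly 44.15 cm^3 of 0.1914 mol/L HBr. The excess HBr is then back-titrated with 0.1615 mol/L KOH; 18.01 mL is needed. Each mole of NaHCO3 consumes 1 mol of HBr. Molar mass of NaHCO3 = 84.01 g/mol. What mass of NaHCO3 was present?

0.466 g

Total n(HBr) added = 0.1914 x 0.04415 = 0.008450 mol.
n(KOH) used = 0.1615 x 0.01801 = 0.002909 mol, which equals the excess n(HBr).
So n(HBr) consumed by the sample = 0.008450 - 0.002909 = 0.005542 mol.
n(NaHCO3) = 0.005542 / 1 = 0.005542 mol.
mass = 0.005542 mol x 84.01 g/mol = 0.466 g.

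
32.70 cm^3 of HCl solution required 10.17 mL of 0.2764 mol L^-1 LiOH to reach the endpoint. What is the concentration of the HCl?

0.0860 M

n(LiOH) delivered = 0.2764 x 0.01017 = 0.002811 mol.
For a 1:1 reaction, n(HCl) = 0.002811 mol.
[HCl] = 0.002811 mol / 0.03270 L = 0.0860 M.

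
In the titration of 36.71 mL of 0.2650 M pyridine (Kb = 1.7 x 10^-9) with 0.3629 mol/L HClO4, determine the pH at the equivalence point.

n(C5H5N) = 0.2650 x 0.03671 = 0.009728 mol; V(HClO4) at equivalence = 0.009728/0.3629 = 0.02681 L.
At equivalence the base is fully converted to C5H5NH+; total volume = 0.06352 L, so [C5H5NH+] = 0.009728/0.06352 = 0.1532 M.
Ka(C5H5NH+) = Kw/Kb = 1.0e-14 / 1.7 x 10^-9 = 5.88e-6.
[H^+] = sqrt(Ka x [C5H5NH+]) = sqrt(5.88e-6 x 0.1532) = 0.000949 M.
pH = -log(0.000949) = 3.02.

3.02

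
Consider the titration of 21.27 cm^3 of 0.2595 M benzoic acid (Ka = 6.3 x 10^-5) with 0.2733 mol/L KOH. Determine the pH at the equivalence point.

n(C6H5COOH) = 0.2595 x 0.02127 = 0.005520 mol; V(KOH) at equivalence = 0.005520/0.2733 = 0.02020 L.
At equivalence all the acid is converted to C6H5COO-; total volume = 0.02127 + 0.02020 = 0.04147 L, so [C6H5COO-] = 0.005520/0.04147 = 0.1331 M.
Kb = Kw/Ka = 1.0e-14 / 6.3 x 10^-5 = 1.59e-10.
[OH^-] = sqrt(Kb x [C6H5COO-]) = sqrt(1.59e-10 x 0.1331) = 4.60e-6 M.
pOH = 5.34, so pH = 14.00 - 5.34 = 8.66.

8.66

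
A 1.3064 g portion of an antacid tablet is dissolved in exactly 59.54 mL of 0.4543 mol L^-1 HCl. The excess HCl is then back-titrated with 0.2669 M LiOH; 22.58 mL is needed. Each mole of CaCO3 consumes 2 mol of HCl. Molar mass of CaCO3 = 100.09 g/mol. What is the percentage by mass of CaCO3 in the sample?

80.5%

Total n(HCl) added = 0.4543 x 0.05954 = 0.02705 mol.
n(LiOH) used = 0.2669 x 0.02258 = 0.006027 mol, which equals the excess n(HCl).
So n(HCl) consumed by the sample = 0.02705 - 0.006027 = 0.02102 mol.
n(CaCO3) = 0.02102 / 2 = 0.01051 mol.
mass CaCO3 = 0.01051 x 100.09 = 1.052 g, so %CaCO3 = 1.052/1.3064 x 100 = 80.5%.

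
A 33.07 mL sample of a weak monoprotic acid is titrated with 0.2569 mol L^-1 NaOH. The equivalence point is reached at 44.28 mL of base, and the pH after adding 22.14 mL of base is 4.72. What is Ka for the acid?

22.14 mL is half of the equivalence volume, so this is the half-equivalence point where [HA] = [A^-].
At half-equivalence pH = pKa, so pKa = 4.72.
Ka = 10^(-4.72) = 1.9 x 10^-5.

1.9 x 10^-5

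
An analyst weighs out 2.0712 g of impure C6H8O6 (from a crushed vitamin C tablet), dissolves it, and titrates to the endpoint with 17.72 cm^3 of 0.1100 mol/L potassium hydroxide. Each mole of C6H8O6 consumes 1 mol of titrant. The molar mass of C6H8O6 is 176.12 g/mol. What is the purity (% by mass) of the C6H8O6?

n(KOH) = 0.1100 x 0.01772 = 0.001949 mol.
n(C6H8O6) = 0.001949 / 1 = 0.001949 mol.
mass of C6H8O6 = 0.001949 x 176.12 = 0.3433 g.
% purity = 0.3433 / 2.0712 x 100 = 16.6%.

16.6%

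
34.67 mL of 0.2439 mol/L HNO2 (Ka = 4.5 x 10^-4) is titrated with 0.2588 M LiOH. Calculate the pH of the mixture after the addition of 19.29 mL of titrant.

Initial n(HNO2) = 0.2439 x 0.03467 = 0.008456 mol.
n(LiOH) added = 0.2588 x 0.01929 = 0.004992 mol, converting that many moles of HNO2 to NO2-.
Remaining n(HNO2) = 0.003464 mol; n(NO2-) = 0.004992 mol.
By Henderson-Hasselbalch, pH = pKa + log([A^-]/[HA]) = 3.35 + log(0.004992/0.003464) = 3.35 + (+0.16) = 3.51.

3.51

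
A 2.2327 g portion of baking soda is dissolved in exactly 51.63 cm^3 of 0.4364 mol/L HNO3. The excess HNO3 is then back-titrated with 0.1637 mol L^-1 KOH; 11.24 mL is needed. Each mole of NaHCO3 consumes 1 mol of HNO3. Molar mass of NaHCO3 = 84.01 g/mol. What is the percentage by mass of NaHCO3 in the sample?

77.9%

Total n(HNO3) added = 0.4364 x 0.05163 = 0.02253 mol.
n(KOH) used = 0.1637 x 0.01124 = 0.001840 mol, which equals the excess n(HNO3).
So n(HNO3) consumed by the sample = 0.02253 - 0.001840 = 0.02069 mol.
n(NaHCO3) = 0.02069 / 1 = 0.02069 mol.
mass NaHCO3 = 0.02069 x 84.01 = 1.738 g, so %NaHCO3 = 1.738/2.2327 x 100 = 77.9%.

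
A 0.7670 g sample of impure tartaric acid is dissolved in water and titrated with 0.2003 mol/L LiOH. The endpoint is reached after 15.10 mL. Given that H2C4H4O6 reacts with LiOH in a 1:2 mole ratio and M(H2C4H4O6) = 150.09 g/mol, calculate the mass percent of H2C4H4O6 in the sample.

29.6%

n(LiOH) = 0.2003 x 0.01510 = 0.003025 mol.
n(H2C4H4O6) = 0.003025 / 2 = 0.001512 mol.
mass of H2C4H4O6 = 0.001512 x 150.09 = 0.2270 g.
% purity = 0.2270 / 0.7670 x 100 = 29.6%.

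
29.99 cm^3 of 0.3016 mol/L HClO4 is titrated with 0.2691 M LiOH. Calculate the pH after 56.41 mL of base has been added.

n(acid) = 0.3016 x 0.02999 = 0.009045 mol; n(LiOH) added = 0.2691 x 0.05641 = 0.01518 mol.
Base is in excess by 0.01518 - 0.009045 = 0.006135 mol in a total volume of 0.08640 L.
[OH^-] = 0.006135/0.08640 = 0.07101 M, so pOH = 1.15 and pH = 14.00 - 1.15 = 12.85.

12.85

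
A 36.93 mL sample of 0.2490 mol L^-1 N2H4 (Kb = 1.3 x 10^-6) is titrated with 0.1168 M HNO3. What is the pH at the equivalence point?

n(N2H4) = 0.2490 x 0.03693 = 0.009196 mol; V(HNO3) at equivalence = 0.009196/0.1168 = 0.07873 L.
At equivalence the base is fully converted to N2H5+; total volume = 0.1157 L, so [N2H5+] = 0.009196/0.1157 = 0.07951 M.
Ka(N2H5+) = Kw/Kb = 1.0e-14 / 1.3 x 10^-6 = 7.69e-9.
[H^+] = sqrt(Ka x [N2H5+]) = sqrt(7.69e-9 x 0.07951) = 2.47e-5 M.
pH = -log(2.47e-5) = 4.61.

4.61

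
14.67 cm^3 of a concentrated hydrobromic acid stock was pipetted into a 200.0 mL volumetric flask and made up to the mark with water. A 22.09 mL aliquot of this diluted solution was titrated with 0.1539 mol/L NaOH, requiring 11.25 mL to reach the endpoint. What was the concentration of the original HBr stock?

n(NaOH) = 0.1539 x 0.01125 = 0.001731 mol.
n(HBr) in the aliquot = 0.001731 mol.
[diluted HBr] = 0.001731 / 0.02209 = 0.07838 M.
Dilution factor = 200.0/14.67 = 13.63, so [stock] = 0.07838 x 13.63 = 1.07 M.

1.07 M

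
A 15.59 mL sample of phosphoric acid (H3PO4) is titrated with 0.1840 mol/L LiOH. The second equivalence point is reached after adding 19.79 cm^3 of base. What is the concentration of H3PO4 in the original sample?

n(LiOH) = 0.1840 x 0.01979 = 0.003641 mol.
At the second equivalence point, 2 mol OH^- react per mol H3PO4, so n(H3PO4) = 0.003641 / 2 = 0.001821 mol.
[H3PO4] = 0.001821 / 0.01559 L = 0.117 M.

0.117 M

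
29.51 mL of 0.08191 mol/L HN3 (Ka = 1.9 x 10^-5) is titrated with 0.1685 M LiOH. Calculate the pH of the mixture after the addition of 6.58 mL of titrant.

Initial n(HN3) = 0.08191 x 0.02951 = 0.002417 mol.
n(LiOH) added = 0.1685 x 0.006580 = 0.001109 mol, converting that many moles of HN3 to N3-.
Remaining n(HN3) = 0.001308 mol; n(N3-) = 0.001109 mol.
By Henderson-Hasselbalch, pH = pKa + log([A^-]/[HA]) = 4.72 + log(0.001109/0.001308) = 4.72 + (-0.07) = 4.65.

4.65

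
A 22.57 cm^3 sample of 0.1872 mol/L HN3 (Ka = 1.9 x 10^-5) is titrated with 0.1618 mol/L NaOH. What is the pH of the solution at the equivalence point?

n(HN3) = 0.1872 x 0.02257 = 0.004225 mol; V(NaOH) at equivalence = 0.004225/0.1618 = 0.02611 L.
At equivalence all the acid is converted to N3-; total volume = 0.02257 + 0.02611 = 0.04868 L, so [N3-] = 0.004225/0.04868 = 0.08679 M.
Kb = Kw/Ka = 1.0e-14 / 1.9 x 10^-5 = 5.26e-10.
[OH^-] = sqrt(Kb x [N3-]) = sqrt(5.26e-10 x 0.08679) = 6.76e-6 M.
pOH = 5.17, so pH = 14.00 - 5.17 = 8.83.

8.83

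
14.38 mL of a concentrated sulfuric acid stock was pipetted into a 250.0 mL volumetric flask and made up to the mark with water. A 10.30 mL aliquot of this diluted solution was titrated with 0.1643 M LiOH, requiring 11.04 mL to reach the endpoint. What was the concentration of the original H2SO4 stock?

1.53 M

n(LiOH) = 0.1643 x 0.01104 = 0.001814 mol.
n(H2SO4) in the aliquot = 0.001814 x 1/2 = 0.0009069 mol.
[diluted H2SO4] = 0.0009069 / 0.01030 = 0.08805 M.
Dilution factor = 250.0/14.38 = 17.39, so [stock] = 0.08805 x 17.39 = 1.53 M.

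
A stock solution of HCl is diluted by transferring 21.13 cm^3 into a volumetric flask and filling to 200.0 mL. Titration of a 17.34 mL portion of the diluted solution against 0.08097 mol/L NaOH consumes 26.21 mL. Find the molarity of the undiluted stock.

n(NaOH) = 0.08097 x 0.02621 = 0.002122 mol.
n(HCl) in the aliquot = 0.002122 mol.
[diluted HCl] = 0.002122 / 0.01734 = 0.1224 M.
Dilution factor = 200.0/21.13 = 9.465, so [stock] = 0.1224 x 9.465 = 1.16 M.

1.16 M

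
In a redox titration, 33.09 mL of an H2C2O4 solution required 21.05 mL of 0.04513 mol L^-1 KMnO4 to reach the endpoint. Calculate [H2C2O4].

n(KMnO4) = 0.04513 x 0.02105 = 0.0009500 mol.
From the balanced equation, 2 mol KMnO4 reacts with 5 mol H2C2O4, so n(H2C2O4) = 0.0009500 x 5/2 = 0.002375 mol.
[H2C2O4] = 0.002375 / 0.03309 L = 0.0718 M.

0.0718 M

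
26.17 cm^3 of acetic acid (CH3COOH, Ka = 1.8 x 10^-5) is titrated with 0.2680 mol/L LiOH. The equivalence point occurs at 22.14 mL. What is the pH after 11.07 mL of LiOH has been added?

4.74

11.07 mL is exactly half the equivalence volume (22.14/2), i.e. the half-equivalence point.
There, n(HA) = n(A^-), so pH = pKa = -log(1.8 x 10^-5) = 4.74.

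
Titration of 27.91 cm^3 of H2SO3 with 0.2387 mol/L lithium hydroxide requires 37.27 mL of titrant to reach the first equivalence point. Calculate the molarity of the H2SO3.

n(LiOH) = 0.2387 x 0.03727 = 0.008896 mol.
At the first equivalence point, 1 mol OH^- react per mol H2SO3, so n(H2SO3) = 0.008896 / 1 = 0.008896 mol.
[H2SO3] = 0.008896 / 0.02791 L = 0.319 M.

0.319 M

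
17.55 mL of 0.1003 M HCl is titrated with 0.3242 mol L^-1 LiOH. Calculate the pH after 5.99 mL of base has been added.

n(acid) = 0.1003 x 0.01755 = 0.001760 mol; n(LiOH) added = 0.3242 x 0.005990 = 0.001942 mol.
Base is in excess by 0.001942 - 0.001760 = 0.0001817 mol in a total volume of 0.02354 L.
[OH^-] = 0.0001817/0.02354 = 0.007718 M, so pOH = 2.11 and pH = 14.00 - 2.11 = 11.89.

11.89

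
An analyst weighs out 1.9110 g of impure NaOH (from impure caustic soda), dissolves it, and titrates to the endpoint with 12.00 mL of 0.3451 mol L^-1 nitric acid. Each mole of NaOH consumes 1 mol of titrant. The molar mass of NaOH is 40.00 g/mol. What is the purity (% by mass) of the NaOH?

n(HNO3) = 0.3451 x 0.01200 = 0.004141 mol.
n(NaOH) = 0.004141 / 1 = 0.004141 mol.
mass of NaOH = 0.004141 x 40.00 = 0.1656 g.
% purity = 0.1656 / 1.9110 x 100 = 8.67%.

8.67%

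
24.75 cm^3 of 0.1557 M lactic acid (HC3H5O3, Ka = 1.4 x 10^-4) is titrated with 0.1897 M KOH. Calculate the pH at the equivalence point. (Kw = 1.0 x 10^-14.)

8.39

n(HC3H5O3) = 0.1557 x 0.02475 = 0.003854 mol; V(KOH) at equivalence = 0.003854/0.1897 = 0.02031 L.
At equivalence all the acid is converted to C3H5O3-; total volume = 0.02475 + 0.02031 = 0.04506 L, so [C3H5O3-] = 0.003854/0.04506 = 0.08551 M.
Kb = Kw/Ka = 1.0e-14 / 1.4 x 10^-4 = 7.14e-11.
[OH^-] = sqrt(Kb x [C3H5O3-]) = sqrt(7.14e-11 x 0.08551) = 2.47e-6 M.
pOH = 5.61, so pH = 14.00 - 5.61 = 8.39.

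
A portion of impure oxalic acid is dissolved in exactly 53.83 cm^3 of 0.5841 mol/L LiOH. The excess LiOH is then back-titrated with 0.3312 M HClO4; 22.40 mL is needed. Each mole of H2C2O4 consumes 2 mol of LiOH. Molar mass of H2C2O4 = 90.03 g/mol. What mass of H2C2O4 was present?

Total n(LiOH) added = 0.5841 x 0.05383 = 0.03144 mol.
n(HClO4) used = 0.3312 x 0.02240 = 0.007419 mol, which equals the excess n(LiOH).
So n(LiOH) consumed by the sample = 0.03144 - 0.007419 = 0.02402 mol.
n(H2C2O4) = 0.02402 / 2 = 0.01201 mol.
mass = 0.01201 mol x 90.03 g/mol = 1.08 g.

1.08 g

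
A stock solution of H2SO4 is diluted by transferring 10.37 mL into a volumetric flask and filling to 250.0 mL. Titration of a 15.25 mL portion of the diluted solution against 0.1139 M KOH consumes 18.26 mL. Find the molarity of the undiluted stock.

1.64 M

n(KOH) = 0.1139 x 0.01826 = 0.002080 mol.
n(H2SO4) in the aliquot = 0.002080 x 1/2 = 0.001040 mol.
[diluted H2SO4] = 0.001040 / 0.01525 = 0.06819 M.
Dilution factor = 250.0/10.37 = 24.11, so [stock] = 0.06819 x 24.11 = 1.64 M.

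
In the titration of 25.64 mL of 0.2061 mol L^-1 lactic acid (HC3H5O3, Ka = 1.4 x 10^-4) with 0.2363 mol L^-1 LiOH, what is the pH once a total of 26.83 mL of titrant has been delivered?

12.30

n(acid) = 0.2061 x 0.02564 = 0.005284 mol; n(LiOH) added = 0.2363 x 0.02683 = 0.006340 mol.
Base is in excess by 0.006340 - 0.005284 = 0.001056 mol in a total volume of 0.05247 L.
[OH^-] = 0.001056/0.05247 = 0.02012 M, so pOH = 1.70 and pH = 14.00 - 1.70 = 12.30.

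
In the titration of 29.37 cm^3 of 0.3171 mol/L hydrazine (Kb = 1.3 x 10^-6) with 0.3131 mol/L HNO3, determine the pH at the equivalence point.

4.46

n(N2H4) = 0.3171 x 0.02937 = 0.009313 mol; V(HNO3) at equivalence = 0.009313/0.3131 = 0.02975 L.
At equivalence the base is fully converted to N2H5+; total volume = 0.05912 L, so [N2H5+] = 0.009313/0.05912 = 0.1575 M.
Ka(N2H5+) = Kw/Kb = 1.0e-14 / 1.3 x 10^-6 = 7.69e-9.
[H^+] = sqrt(Ka x [N2H5+]) = sqrt(7.69e-9 x 0.1575) = 3.48e-5 M.
pH = -log(3.48e-5) = 4.46.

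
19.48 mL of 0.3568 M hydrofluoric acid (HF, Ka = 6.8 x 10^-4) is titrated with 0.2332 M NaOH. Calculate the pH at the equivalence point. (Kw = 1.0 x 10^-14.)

n(HF) = 0.3568 x 0.01948 = 0.006950 mol; V(NaOH) at equivalence = 0.006950/0.2332 = 0.02980 L.
At equivalence all the acid is converted to F-; total volume = 0.01948 + 0.02980 = 0.04928 L, so [F-] = 0.006950/0.04928 = 0.1410 M.
Kb = Kw/Ka = 1.0e-14 / 6.8 x 10^-4 = 1.47e-11.
[OH^-] = sqrt(Kb x [F-]) = sqrt(1.47e-11 x 0.1410) = 1.44e-6 M.
pOH = 5.84, so pH = 14.00 - 5.84 = 8.16.

8.16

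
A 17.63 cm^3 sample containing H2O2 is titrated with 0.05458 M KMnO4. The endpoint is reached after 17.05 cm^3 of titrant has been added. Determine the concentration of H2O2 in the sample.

n(KMnO4) = 0.05458 x 0.01705 = 0.0009306 mol.
From the balanced equation, 2 mol KMnO4 reacts with 5 mol H2O2, so n(H2O2) = 0.0009306 x 5/2 = 0.002326 mol.
[H2O2] = 0.002326 / 0.01763 L = 0.132 M.

0.132 M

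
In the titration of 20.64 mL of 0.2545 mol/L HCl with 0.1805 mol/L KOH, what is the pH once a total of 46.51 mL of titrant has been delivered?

12.67

n(acid) = 0.2545 x 0.02064 = 0.005253 mol; n(KOH) added = 0.1805 x 0.04651 = 0.008395 mol.
Base is in excess by 0.008395 - 0.005253 = 0.003142 mol in a total volume of 0.06715 L.
[OH^-] = 0.003142/0.06715 = 0.04679 M, so pOH = 1.33 and pH = 14.00 - 1.33 = 12.67.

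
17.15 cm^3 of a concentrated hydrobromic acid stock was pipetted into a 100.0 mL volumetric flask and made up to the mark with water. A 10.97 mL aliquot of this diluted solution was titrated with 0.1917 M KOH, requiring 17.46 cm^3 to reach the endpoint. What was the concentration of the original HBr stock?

n(KOH) = 0.1917 x 0.01746 = 0.003347 mol.
n(HBr) in the aliquot = 0.003347 mol.
[diluted HBr] = 0.003347 / 0.01097 = 0.3051 M.
Dilution factor = 100.0/17.15 = 5.831, so [stock] = 0.3051 x 5.831 = 1.78 M.

1.78 M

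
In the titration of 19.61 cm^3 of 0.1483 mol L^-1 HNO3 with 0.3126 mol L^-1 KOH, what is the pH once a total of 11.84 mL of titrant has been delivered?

12.40

n(acid) = 0.1483 x 0.01961 = 0.002908 mol; n(KOH) added = 0.3126 x 0.01184 = 0.003701 mol.
Base is in excess by 0.003701 - 0.002908 = 0.0007930 mol in a total volume of 0.03145 L.
[OH^-] = 0.0007930/0.03145 = 0.02522 M, so pOH = 1.60 and pH = 14.00 - 1.60 = 12.40.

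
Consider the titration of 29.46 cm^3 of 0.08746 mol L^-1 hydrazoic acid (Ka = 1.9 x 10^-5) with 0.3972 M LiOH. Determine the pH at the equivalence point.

n(HN3) = 0.08746 x 0.02946 = 0.002577 mol; V(LiOH) at equivalence = 0.002577/0.3972 = 0.006487 L.
At equivalence all the acid is converted to N3-; total volume = 0.02946 + 0.006487 = 0.03595 L, so [N3-] = 0.002577/0.03595 = 0.07168 M.
Kb = Kw/Ka = 1.0e-14 / 1.9 x 10^-5 = 5.26e-10.
[OH^-] = sqrt(Kb x [N3-]) = sqrt(5.26e-10 x 0.07168) = 6.14e-6 M.
pOH = 5.21, so pH = 14.00 - 5.21 = 8.79.

8.79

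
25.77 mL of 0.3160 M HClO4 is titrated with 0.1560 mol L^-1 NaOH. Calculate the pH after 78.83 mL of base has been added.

n(acid) = 0.3160 x 0.02577 = 0.008143 mol; n(NaOH) added = 0.1560 x 0.07883 = 0.01230 mol.
Base is in excess by 0.01230 - 0.008143 = 0.004154 mol in a total volume of 0.1046 L.
[OH^-] = 0.004154/0.1046 = 0.03971 M, so pOH = 1.40 and pH = 14.00 - 1.40 = 12.60.

12.60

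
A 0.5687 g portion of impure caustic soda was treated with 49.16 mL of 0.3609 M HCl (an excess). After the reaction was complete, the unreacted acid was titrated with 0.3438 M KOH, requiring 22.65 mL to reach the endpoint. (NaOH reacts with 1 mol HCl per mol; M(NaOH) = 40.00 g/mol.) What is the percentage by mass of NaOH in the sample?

70.0%

Total n(HCl) added = 0.3609 x 0.04916 = 0.01774 mol.
n(KOH) used = 0.3438 x 0.02265 = 0.007787 mol, which equals the excess n(HCl).
So n(HCl) consumed by the sample = 0.01774 - 0.007787 = 0.009955 mol.
n(NaOH) = 0.009955 / 1 = 0.009955 mol.
mass NaOH = 0.009955 x 40.00 = 0.3982 g, so %NaOH = 0.3982/0.5687 x 100 = 70.0%.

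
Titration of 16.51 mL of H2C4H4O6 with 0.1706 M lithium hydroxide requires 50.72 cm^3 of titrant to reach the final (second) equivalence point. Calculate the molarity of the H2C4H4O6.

n(LiOH) = 0.1706 x 0.05072 = 0.008653 mol.
At the final (second) equivalence point, 2 mol OH^- react per mol H2C4H4O6, so n(H2C4H4O6) = 0.008653 / 2 = 0.004326 mol.
[H2C4H4O6] = 0.004326 / 0.01651 L = 0.262 M.

0.262 M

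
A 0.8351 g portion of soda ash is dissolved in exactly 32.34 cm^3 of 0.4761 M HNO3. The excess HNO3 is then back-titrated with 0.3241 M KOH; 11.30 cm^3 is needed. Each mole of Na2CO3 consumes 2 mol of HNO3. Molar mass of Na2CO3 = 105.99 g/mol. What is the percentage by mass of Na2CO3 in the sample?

Total n(HNO3) added = 0.4761 x 0.03234 = 0.01540 mol.
n(KOH) used = 0.3241 x 0.01130 = 0.003662 mol, which equals the excess n(HNO3).
So n(HNO3) consumed by the sample = 0.01540 - 0.003662 = 0.01173 mol.
n(Na2CO3) = 0.01173 / 2 = 0.005867 mol.
mass Na2CO3 = 0.005867 x 105.99 = 0.6219 g, so %Na2CO3 = 0.6219/0.8351 x 100 = 74.5%.

74.5%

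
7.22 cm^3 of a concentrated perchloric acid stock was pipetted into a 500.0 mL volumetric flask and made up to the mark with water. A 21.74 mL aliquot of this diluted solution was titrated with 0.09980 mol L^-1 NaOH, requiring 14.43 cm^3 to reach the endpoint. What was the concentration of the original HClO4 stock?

4.59 M

n(NaOH) = 0.09980 x 0.01443 = 0.001440 mol.
n(HClO4) in the aliquot = 0.001440 mol.
[diluted HClO4] = 0.001440 / 0.02174 = 0.06624 M.
Dilution factor = 500.0/7.220 = 69.25, so [stock] = 0.06624 x 69.25 = 4.59 M.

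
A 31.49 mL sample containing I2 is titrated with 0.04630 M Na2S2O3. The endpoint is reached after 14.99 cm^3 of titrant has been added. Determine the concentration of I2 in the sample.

n(Na2S2O3) = 0.04630 x 0.01499 = 0.0006940 mol.
From the balanced equation, 2 mol Na2S2O3 reacts with 1 mol I2, so n(I2) = 0.0006940 x 1/2 = 0.0003470 mol.
[I2] = 0.0003470 / 0.03149 L = 0.0110 M.

0.0110 M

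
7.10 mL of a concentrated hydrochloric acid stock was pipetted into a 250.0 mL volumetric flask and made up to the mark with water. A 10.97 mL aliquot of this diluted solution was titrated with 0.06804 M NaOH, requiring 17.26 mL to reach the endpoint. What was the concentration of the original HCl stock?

n(NaOH) = 0.06804 x 0.01726 = 0.001174 mol.
n(HCl) in the aliquot = 0.001174 mol.
[diluted HCl] = 0.001174 / 0.01097 = 0.1071 M.
Dilution factor = 250.0/7.100 = 35.21, so [stock] = 0.1071 x 35.21 = 3.77 M.

3.77 M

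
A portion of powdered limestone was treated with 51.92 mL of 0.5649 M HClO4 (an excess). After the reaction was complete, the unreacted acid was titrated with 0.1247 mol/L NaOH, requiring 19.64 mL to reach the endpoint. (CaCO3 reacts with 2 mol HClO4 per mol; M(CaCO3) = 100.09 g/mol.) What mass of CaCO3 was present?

1.35 g

Total n(HClO4) added = 0.5649 x 0.05192 = 0.02933 mol.
n(NaOH) used = 0.1247 x 0.01964 = 0.002449 mol, which equals the excess n(HClO4).
So n(HClO4) consumed by the sample = 0.02933 - 0.002449 = 0.02688 mol.
n(CaCO3) = 0.02688 / 2 = 0.01344 mol.
mass = 0.01344 mol x 100.09 g/mol = 1.35 g.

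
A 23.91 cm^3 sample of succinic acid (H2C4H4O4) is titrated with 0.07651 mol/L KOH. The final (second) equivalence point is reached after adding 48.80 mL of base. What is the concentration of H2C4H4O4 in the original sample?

n(KOH) = 0.07651 x 0.04880 = 0.003734 mol.
At the final (second) equivalence point, 2 mol OH^- react per mol H2C4H4O4, so n(H2C4H4O4) = 0.003734 / 2 = 0.001867 mol.
[H2C4H4O4] = 0.001867 / 0.02391 L = 0.0781 M.

0.0781 M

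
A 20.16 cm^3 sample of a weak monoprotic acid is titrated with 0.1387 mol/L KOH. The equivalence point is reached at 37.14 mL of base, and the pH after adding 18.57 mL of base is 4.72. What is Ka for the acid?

1.9 x 10^-5

18.57 mL is half of the equivalence volume, so this is the half-equivalence point where [HA] = [A^-].
At half-equivalence pH = pKa, so pKa = 4.72.
Ka = 10^(-4.72) = 1.9 x 10^-5.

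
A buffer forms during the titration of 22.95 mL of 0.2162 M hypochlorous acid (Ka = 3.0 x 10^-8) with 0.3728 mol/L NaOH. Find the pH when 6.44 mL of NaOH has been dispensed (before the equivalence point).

7.49

Initial n(HClO) = 0.2162 x 0.02295 = 0.004962 mol.
n(NaOH) added = 0.3728 x 0.006440 = 0.002401 mol, converting that many moles of HClO to ClO-.
Remaining n(HClO) = 0.002561 mol; n(ClO-) = 0.002401 mol.
By Henderson-Hasselbalch, pH = pKa + log([A^-]/[HA]) = 7.52 + log(0.002401/0.002561) = 7.52 + (-0.03) = 7.49.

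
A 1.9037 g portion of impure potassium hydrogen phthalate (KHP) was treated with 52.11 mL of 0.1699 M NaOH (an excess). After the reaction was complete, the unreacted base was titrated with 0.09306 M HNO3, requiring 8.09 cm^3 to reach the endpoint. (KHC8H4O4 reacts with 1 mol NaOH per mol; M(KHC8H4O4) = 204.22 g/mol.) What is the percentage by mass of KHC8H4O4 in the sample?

Total n(NaOH) added = 0.1699 x 0.05211 = 0.008853 mol.
n(HNO3) used = 0.09306 x 0.008090 = 0.0007529 mol, which equals the excess n(NaOH).
So n(NaOH) consumed by the sample = 0.008853 - 0.0007529 = 0.008101 mol.
n(KHC8H4O4) = 0.008101 / 1 = 0.008101 mol.
mass KHC8H4O4 = 0.008101 x 204.22 = 1.654 g, so %KHC8H4O4 = 1.654/1.9037 x 100 = 86.9%.

86.9%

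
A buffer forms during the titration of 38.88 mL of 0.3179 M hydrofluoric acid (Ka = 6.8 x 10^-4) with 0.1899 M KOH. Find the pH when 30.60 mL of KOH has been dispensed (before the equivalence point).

3.12

Initial n(HF) = 0.3179 x 0.03888 = 0.01236 mol.
n(KOH) added = 0.1899 x 0.03060 = 0.005811 mol, converting that many moles of HF to F-.
Remaining n(HF) = 0.006549 mol; n(F-) = 0.005811 mol.
By Henderson-Hasselbalch, pH = pKa + log([A^-]/[HA]) = 3.17 + log(0.005811/0.006549) = 3.17 + (-0.05) = 3.12.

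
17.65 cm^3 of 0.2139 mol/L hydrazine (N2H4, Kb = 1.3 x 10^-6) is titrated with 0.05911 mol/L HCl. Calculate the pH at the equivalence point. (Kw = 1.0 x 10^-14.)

n(N2H4) = 0.2139 x 0.01765 = 0.003775 mol; V(HCl) at equivalence = 0.003775/0.05911 = 0.06387 L.
At equivalence the base is fully converted to N2H5+; total volume = 0.08152 L, so [N2H5+] = 0.003775/0.08152 = 0.04631 M.
Ka(N2H5+) = Kw/Kb = 1.0e-14 / 1.3 x 10^-6 = 7.69e-9.
[H^+] = sqrt(Ka x [N2H5+]) = sqrt(7.69e-9 x 0.04631) = 1.89e-5 M.
pH = -log(1.89e-5) = 4.72.

4.72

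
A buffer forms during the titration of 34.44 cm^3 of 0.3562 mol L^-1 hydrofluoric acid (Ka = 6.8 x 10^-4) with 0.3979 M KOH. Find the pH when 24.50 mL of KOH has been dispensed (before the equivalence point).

Initial n(HF) = 0.3562 x 0.03444 = 0.01227 mol.
n(KOH) added = 0.3979 x 0.02450 = 0.009749 mol, converting that many moles of HF to F-.
Remaining n(HF) = 0.002519 mol; n(F-) = 0.009749 mol.
By Henderson-Hasselbalch, pH = pKa + log([A^-]/[HA]) = 3.17 + log(0.009749/0.002519) = 3.17 + (+0.59) = 3.76.

3.76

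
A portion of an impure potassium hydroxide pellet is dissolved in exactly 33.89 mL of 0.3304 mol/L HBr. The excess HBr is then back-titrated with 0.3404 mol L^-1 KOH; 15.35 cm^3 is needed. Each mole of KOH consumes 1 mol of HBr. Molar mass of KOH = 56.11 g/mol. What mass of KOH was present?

0.335 g

Total n(HBr) added = 0.3304 x 0.03389 = 0.01120 mol.
n(KOH) used = 0.3404 x 0.01535 = 0.005225 mol, which equals the excess n(HBr).
So n(HBr) consumed by the sample = 0.01120 - 0.005225 = 0.005972 mol.
n(KOH) = 0.005972 / 1 = 0.005972 mol.
mass = 0.005972 mol x 56.11 g/mol = 0.335 g.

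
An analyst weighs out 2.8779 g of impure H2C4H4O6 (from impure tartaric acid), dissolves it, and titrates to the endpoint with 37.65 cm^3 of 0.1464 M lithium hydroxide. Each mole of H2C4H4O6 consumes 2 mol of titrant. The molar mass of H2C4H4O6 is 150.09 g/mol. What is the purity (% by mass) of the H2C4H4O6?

n(LiOH) = 0.1464 x 0.03765 = 0.005512 mol.
n(H2C4H4O6) = 0.005512 / 2 = 0.002756 mol.
mass of H2C4H4O6 = 0.002756 x 150.09 = 0.4136 g.
% purity = 0.4136 / 2.8779 x 100 = 14.4%.

14.4%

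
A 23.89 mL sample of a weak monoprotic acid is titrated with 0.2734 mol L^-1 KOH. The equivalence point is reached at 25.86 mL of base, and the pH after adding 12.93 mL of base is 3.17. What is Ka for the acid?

12.93 mL is half of the equivalence volume, so this is the half-equivalence point where [HA] = [A^-].
At half-equivalence pH = pKa, so pKa = 3.17.
Ka = 10^(-3.17) = 6.8 x 10^-4.

6.8 x 10^-4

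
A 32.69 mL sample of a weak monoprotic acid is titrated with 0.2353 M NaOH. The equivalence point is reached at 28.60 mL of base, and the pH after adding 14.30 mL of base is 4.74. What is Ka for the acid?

1.8 x 10^-5

14.30 mL is half of the equivalence volume, so this is the half-equivalence point where [HA] = [A^-].
At half-equivalence pH = pKa, so pKa = 4.74.
Ka = 10^(-4.74) = 1.8 x 10^-5.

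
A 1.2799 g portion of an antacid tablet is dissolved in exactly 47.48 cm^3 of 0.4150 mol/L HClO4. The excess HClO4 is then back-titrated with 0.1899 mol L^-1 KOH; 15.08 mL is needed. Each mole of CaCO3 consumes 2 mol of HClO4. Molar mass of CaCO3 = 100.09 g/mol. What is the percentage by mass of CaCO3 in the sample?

Total n(HClO4) added = 0.4150 x 0.04748 = 0.01970 mol.
n(KOH) used = 0.1899 x 0.01508 = 0.002864 mol, which equals the excess n(HClO4).
So n(HClO4) consumed by the sample = 0.01970 - 0.002864 = 0.01684 mol.
n(CaCO3) = 0.01684 / 2 = 0.008420 mol.
mass CaCO3 = 0.008420 x 100.09 = 0.8428 g, so %CaCO3 = 0.8428/1.2799 x 100 = 65.8%.

65.8%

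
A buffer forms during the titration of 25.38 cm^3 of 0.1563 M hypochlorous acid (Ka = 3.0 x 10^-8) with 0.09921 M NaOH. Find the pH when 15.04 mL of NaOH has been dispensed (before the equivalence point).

7.30

Initial n(HClO) = 0.1563 x 0.02538 = 0.003967 mol.
n(NaOH) added = 0.09921 x 0.01504 = 0.001492 mol, converting that many moles of HClO to ClO-.
Remaining n(HClO) = 0.002475 mol; n(ClO-) = 0.001492 mol.
By Henderson-Hasselbalch, pH = pKa + log([A^-]/[HA]) = 7.52 + log(0.001492/0.002475) = 7.52 + (-0.22) = 7.30.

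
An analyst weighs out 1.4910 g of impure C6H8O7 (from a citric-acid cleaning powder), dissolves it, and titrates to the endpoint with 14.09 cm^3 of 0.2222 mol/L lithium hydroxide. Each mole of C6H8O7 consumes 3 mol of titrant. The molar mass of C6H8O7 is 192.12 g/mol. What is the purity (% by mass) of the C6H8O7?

13.4%

n(LiOH) = 0.2222 x 0.01409 = 0.003131 mol.
n(C6H8O7) = 0.003131 / 3 = 0.001044 mol.
mass of C6H8O7 = 0.001044 x 192.12 = 0.2005 g.
% purity = 0.2005 / 1.4910 x 100 = 13.4%.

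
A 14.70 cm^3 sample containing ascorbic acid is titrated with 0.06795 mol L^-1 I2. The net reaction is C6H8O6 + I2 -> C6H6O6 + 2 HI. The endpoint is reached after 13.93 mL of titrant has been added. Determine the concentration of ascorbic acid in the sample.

0.0644 M

n(I2) = 0.06795 x 0.01393 = 0.0009465 mol.
From the balanced equation, 1 mol I2 reacts with 1 mol ascorbic acid, so n(ascorbic acid) = 0.0009465 x 1/1 = 0.0009465 mol.
[ascorbic acid] = 0.0009465 / 0.01470 L = 0.0644 M.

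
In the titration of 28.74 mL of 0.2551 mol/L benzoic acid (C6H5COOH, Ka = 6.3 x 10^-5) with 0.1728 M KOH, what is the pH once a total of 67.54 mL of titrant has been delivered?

n(acid) = 0.2551 x 0.02874 = 0.007332 mol; n(KOH) added = 0.1728 x 0.06754 = 0.01167 mol.
Base is in excess by 0.01167 - 0.007332 = 0.004339 mol in a total volume of 0.09628 L.
[OH^-] = 0.004339/0.09628 = 0.04507 M, so pOH = 1.35 and pH = 14.00 - 1.35 = 12.65.

12.65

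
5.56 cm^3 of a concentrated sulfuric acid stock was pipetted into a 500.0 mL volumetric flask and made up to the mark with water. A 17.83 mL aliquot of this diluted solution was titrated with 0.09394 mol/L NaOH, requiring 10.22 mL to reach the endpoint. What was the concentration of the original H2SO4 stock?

2.42 M

n(NaOH) = 0.09394 x 0.01022 = 0.0009601 mol.
n(H2SO4) in the aliquot = 0.0009601 x 1/2 = 0.0004800 mol.
[diluted H2SO4] = 0.0004800 / 0.01783 = 0.02692 M.
Dilution factor = 500.0/5.560 = 89.93, so [stock] = 0.02692 x 89.93 = 2.42 M.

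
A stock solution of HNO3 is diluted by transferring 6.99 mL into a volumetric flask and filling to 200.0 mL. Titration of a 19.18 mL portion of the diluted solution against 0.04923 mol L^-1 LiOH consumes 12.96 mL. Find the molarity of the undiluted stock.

n(LiOH) = 0.04923 x 0.01296 = 0.0006380 mol.
n(HNO3) in the aliquot = 0.0006380 mol.
[diluted HNO3] = 0.0006380 / 0.01918 = 0.03326 M.
Dilution factor = 200.0/6.990 = 28.61, so [stock] = 0.03326 x 28.61 = 0.952 M.

0.952 M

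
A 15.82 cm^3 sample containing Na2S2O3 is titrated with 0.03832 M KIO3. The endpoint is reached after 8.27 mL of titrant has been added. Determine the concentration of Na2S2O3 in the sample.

0.120 M

n(KIO3) = 0.03832 x 0.008270 = 0.0003169 mol.
From the balanced equation, 1 mol KIO3 reacts with 6 mol Na2S2O3, so n(Na2S2O3) = 0.0003169 x 6/1 = 0.001901 mol.
[Na2S2O3] = 0.001901 / 0.01582 L = 0.120 M.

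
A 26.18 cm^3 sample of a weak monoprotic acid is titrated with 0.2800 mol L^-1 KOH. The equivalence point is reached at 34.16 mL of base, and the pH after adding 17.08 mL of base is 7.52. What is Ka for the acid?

17.08 mL is half of the equivalence volume, so this is the half-equivalence point where [HA] = [A^-].
At half-equivalence pH = pKa, so pKa = 7.52.
Ka = 10^(-7.52) = 3.0 x 10^-8.

3.0 x 10^-8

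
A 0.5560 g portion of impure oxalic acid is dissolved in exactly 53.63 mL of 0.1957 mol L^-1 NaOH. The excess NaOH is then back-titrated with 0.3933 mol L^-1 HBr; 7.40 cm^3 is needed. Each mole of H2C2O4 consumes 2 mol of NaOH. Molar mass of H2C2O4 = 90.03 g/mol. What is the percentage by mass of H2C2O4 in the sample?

61.4%

Total n(NaOH) added = 0.1957 x 0.05363 = 0.01050 mol.
n(HBr) used = 0.3933 x 0.007400 = 0.002910 mol, which equals the excess n(NaOH).
So n(NaOH) consumed by the sample = 0.01050 - 0.002910 = 0.007585 mol.
n(H2C2O4) = 0.007585 / 2 = 0.003792 mol.
mass H2C2O4 = 0.003792 x 90.03 = 0.3414 g, so %H2C2O4 = 0.3414/0.5560 x 100 = 61.4%.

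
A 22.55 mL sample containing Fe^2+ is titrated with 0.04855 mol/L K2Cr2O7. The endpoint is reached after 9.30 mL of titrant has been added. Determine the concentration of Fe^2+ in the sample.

n(K2Cr2O7) = 0.04855 x 0.009300 = 0.0004515 mol.
From the balanced equation, 1 mol K2Cr2O7 reacts with 6 mol Fe^2+, so n(Fe^2+) = 0.0004515 x 6/1 = 0.002709 mol.
[Fe^2+] = 0.002709 / 0.02255 L = 0.120 M.

0.120 M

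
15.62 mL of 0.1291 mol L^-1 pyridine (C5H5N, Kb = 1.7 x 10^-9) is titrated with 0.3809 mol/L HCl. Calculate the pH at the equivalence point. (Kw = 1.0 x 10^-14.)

n(C5H5N) = 0.1291 x 0.01562 = 0.002017 mol; V(HCl) at equivalence = 0.002017/0.3809 = 0.005294 L.
At equivalence the base is fully converted to C5H5NH+; total volume = 0.02091 L, so [C5H5NH+] = 0.002017/0.02091 = 0.09642 M.
Ka(C5H5NH+) = Kw/Kb = 1.0e-14 / 1.7 x 10^-9 = 5.88e-6.
[H^+] = sqrt(Ka x [C5H5NH+]) = sqrt(5.88e-6 x 0.09642) = 0.000753 M.
pH = -log(0.000753) = 3.12.

3.12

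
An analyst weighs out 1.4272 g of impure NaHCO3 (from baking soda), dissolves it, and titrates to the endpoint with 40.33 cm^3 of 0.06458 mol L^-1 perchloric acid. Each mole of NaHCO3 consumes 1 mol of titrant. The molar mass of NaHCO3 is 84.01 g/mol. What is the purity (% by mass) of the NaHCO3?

n(HClO4) = 0.06458 x 0.04033 = 0.002605 mol.
n(NaHCO3) = 0.002605 / 1 = 0.002605 mol.
mass of NaHCO3 = 0.002605 x 84.01 = 0.2188 g.
% purity = 0.2188 / 1.4272 x 100 = 15.3%.

15.3%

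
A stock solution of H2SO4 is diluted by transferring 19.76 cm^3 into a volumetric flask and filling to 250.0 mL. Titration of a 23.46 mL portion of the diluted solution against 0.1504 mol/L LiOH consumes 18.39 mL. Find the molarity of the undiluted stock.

0.746 M

n(LiOH) = 0.1504 x 0.01839 = 0.002766 mol.
n(H2SO4) in the aliquot = 0.002766 x 1/2 = 0.001383 mol.
[diluted H2SO4] = 0.001383 / 0.02346 = 0.05895 M.
Dilution factor = 250.0/19.76 = 12.65, so [stock] = 0.05895 x 12.65 = 0.746 M.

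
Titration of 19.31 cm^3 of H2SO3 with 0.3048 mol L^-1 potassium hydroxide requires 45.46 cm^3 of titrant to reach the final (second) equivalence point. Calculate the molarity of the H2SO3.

n(KOH) = 0.3048 x 0.04546 = 0.01386 mol.
At the final (second) equivalence point, 2 mol OH^- react per mol H2SO3, so n(H2SO3) = 0.01386 / 2 = 0.006928 mol.
[H2SO3] = 0.006928 / 0.01931 L = 0.359 M.

0.359 M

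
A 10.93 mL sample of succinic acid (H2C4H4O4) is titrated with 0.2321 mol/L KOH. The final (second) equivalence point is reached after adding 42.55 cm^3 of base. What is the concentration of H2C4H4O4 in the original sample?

n(KOH) = 0.2321 x 0.04255 = 0.009876 mol.
At the final (second) equivalence point, 2 mol OH^- react per mol H2C4H4O4, so n(H2C4H4O4) = 0.009876 / 2 = 0.004938 mol.
[H2C4H4O4] = 0.004938 / 0.01093 L = 0.452 M.

0.452 M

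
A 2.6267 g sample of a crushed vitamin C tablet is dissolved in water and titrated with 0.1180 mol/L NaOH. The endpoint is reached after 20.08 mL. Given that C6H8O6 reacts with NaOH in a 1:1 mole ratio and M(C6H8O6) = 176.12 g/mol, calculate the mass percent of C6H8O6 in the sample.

15.9%

n(NaOH) = 0.1180 x 0.02008 = 0.002369 mol.
n(C6H8O6) = 0.002369 / 1 = 0.002369 mol.
mass of C6H8O6 = 0.002369 x 176.12 = 0.4173 g.
% purity = 0.4173 / 2.6267 x 100 = 15.9%.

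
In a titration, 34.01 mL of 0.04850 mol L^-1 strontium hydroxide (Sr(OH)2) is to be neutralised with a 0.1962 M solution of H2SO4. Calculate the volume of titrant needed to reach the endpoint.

8.41 mL

n(Sr(OH)2) = 0.04850 mol/L x 0.03401 L = 0.001649 mol.
At equivalence n(H2SO4) = n(Sr(OH)2) = 0.001649 mol.
V(H2SO4) = 0.001649 / 0.1962 = 0.008407 L = 8.41 mL.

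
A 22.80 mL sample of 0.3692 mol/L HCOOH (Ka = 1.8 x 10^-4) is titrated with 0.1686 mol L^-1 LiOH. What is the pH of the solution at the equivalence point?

8.40

n(HCOOH) = 0.3692 x 0.02280 = 0.008418 mol; V(LiOH) at equivalence = 0.008418/0.1686 = 0.04993 L.
At equivalence all the acid is converted to HCOO-; total volume = 0.02280 + 0.04993 = 0.07273 L, so [HCOO-] = 0.008418/0.07273 = 0.1157 M.
Kb = Kw/Ka = 1.0e-14 / 1.8 x 10^-4 = 5.56e-11.
[OH^-] = sqrt(Kb x [HCOO-]) = sqrt(5.56e-11 x 0.1157) = 2.54e-6 M.
pOH = 5.60, so pH = 14.00 - 5.60 = 8.40.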